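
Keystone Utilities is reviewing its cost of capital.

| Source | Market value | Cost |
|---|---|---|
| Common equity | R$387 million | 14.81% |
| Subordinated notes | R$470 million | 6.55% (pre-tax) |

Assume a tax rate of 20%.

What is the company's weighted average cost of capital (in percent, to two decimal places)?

9.56%

Total capital V = 387 + 470 = 857.
Equity: weight = 387/857 = 0.4516; cost = 14.81%.
Subordinated notes: weight = 470/857 = 0.5484; after-tax cost = 6.55% × (1 − 20%) = 5.2400%.
WACC = 0.4516 × 14.8100% + 0.5484 × 5.2400% = 9.5616%.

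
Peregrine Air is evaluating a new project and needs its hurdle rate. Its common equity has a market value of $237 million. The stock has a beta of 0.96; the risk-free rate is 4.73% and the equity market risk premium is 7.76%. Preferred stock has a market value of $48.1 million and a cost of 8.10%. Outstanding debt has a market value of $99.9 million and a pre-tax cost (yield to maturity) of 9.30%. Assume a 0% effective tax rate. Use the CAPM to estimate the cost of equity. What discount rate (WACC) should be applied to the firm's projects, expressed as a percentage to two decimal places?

Cost of equity via CAPM: Re = 4.73% + 0.96 × 7.76% = 12.1796%.
Total capital V = 237 + 48.1 + 99.9 = 385.
Equity: weight = 237/385 = 0.6156; cost = 12.1796%.
Preferred: weight = 48.1/385 = 0.1249; cost = 8.1%.
Debt: weight = 99.9/385 = 0.2595; after-tax cost = 9.3% × (1 − 0%) = 9.3000%.
WACC = 0.6156 × 12.1796% + 0.1249 × 8.1000% + 0.2595 × 9.3000% = 10.9227%.

10.92%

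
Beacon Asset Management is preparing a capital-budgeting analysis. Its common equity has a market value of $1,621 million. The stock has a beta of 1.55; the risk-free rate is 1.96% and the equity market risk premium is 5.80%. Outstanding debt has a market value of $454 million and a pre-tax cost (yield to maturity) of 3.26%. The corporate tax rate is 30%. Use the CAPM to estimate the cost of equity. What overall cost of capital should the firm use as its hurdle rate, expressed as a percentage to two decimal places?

Cost of equity via CAPM: Re = 1.96% + 1.55 × 5.8% = 10.9500%.
Total capital V = 1621 + 454 = 2075.
Equity: weight = 1621/2075 = 0.7812; cost = 10.95%.
Debt: weight = 454/2075 = 0.2188; after-tax cost = 3.26% × (1 − 30%) = 2.2820%.
WACC = 0.7812 × 10.9500% + 0.2188 × 2.2820% = 9.0535%.

9.05%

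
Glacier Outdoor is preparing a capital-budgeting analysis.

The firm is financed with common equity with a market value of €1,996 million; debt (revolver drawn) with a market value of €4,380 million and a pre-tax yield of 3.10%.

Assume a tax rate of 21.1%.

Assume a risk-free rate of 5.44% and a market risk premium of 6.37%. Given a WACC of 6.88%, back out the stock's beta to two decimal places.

Total capital V = 1996 + 4380 = 6376.
Equity weight = 1996/6376 = 0.3130.
Revolver drawn weight = 4380/6376 = 0.6870.
Debt contribution = 0.6870 × 3.1% × (1 − 21.1%) = 1.6802%.
Required equity contribution = 6.88% − 1.6802% = 5.1998%  ⇒  Re = 16.6101%.
CAPM: 16.6101% = 5.44% + β × 6.37%  ⇒  β = 1.7536.

1.75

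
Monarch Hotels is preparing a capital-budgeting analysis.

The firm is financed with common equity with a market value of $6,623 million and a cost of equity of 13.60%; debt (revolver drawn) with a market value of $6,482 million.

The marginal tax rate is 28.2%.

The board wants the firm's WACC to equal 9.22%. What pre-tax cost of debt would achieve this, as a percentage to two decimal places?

6.61%

Total capital V = 6623 + 6482 = 13105.
Equity weight = 6623/13105 = 0.5054.
Revolver drawn weight = 6482/13105 = 0.4946.
Equity contribution = 0.5054 × 13.6% = 6.8732%.
Remaining for debt = 9.22% − 6.8732% = 2.3468%.
Rd × (1 − 28.2%) × 0.4946 = 2.3468%  ⇒  Rd = 6.6083%.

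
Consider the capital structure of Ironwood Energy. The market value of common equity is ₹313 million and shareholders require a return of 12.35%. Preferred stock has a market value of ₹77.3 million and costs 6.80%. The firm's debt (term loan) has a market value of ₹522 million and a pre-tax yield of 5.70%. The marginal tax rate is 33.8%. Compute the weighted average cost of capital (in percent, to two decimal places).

Total capital V = 313 + 77.3 + 522 = 912.3.
Equity: weight = 313/912.3 = 0.3431; cost = 12.35%.
Preferred: weight = 77.3/912.3 = 0.0847; cost = 6.8%.
Term loan: weight = 522/912.3 = 0.5722; after-tax cost = 5.7% × (1 − 33.8%) = 3.7734%.
WACC = 0.3431 × 12.3500% + 0.0847 × 6.8000% + 0.5722 × 3.7734% = 6.9724%.

6.97%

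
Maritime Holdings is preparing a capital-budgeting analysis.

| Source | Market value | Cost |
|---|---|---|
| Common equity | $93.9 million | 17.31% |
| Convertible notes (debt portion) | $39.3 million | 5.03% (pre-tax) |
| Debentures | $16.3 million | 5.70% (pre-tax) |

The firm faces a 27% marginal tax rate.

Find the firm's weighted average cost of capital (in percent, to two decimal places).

Total capital V = 93.9 + 39.3 + 16.3 = 149.5.
Equity: weight = 93.9/149.5 = 0.6281; cost = 17.31%.
Convertible notes (debt portion): weight = 39.3/149.5 = 0.2629; after-tax cost = 5.03% × (1 − 27%) = 3.6719%.
Debentures: weight = 16.3/149.5 = 0.1090; after-tax cost = 5.7% × (1 − 27%) = 4.1610%.
WACC = 0.6281 × 17.3100% + 0.2629 × 3.6719% + 0.1090 × 4.1610% = 12.2912%.

12.29%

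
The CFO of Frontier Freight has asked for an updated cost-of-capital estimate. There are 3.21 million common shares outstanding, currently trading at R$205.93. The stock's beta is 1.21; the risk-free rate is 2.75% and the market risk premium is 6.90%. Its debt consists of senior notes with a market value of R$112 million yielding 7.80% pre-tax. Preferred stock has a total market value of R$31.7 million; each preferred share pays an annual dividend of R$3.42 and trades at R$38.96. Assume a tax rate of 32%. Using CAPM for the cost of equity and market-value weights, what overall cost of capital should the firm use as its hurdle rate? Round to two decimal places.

Cost of equity via CAPM: Re = 2.75% + 1.21 × 6.9% = 11.0990%.
Cost of preferred: Rp = 3.42 / 38.96 = 8.7782%.
Market value of equity E = 205.93 × 3.21m = 661.0353m.
Total capital V = 661.0353 + 31.7 + 112 = 804.7353.
Equity: weight = 661.0353/804.7353 = 0.8214; cost = 11.099%.
Preferred: weight = 31.7/804.7353 = 0.0394; cost = 8.7782%.
Senior notes: weight = 112/804.7353 = 0.1392; after-tax cost = 7.8% × (1 − 32%) = 5.3040%.
WACC = 0.8214 × 11.0990% + 0.0394 × 8.7782% + 0.1392 × 5.3040% = 10.2011%.

10.20%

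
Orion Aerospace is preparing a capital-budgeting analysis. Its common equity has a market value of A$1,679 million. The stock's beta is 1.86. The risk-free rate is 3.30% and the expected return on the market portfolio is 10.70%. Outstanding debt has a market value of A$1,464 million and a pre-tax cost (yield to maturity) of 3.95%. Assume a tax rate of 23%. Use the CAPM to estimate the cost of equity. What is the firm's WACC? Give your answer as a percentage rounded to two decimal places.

10.53%

Market risk premium = 10.7% − 3.3% = 7.4%.
Cost of equity via CAPM: Re = 3.3% + 1.86 × 7.4% = 17.0640%.
Total capital V = 1679 + 1464 = 3143.
Equity: weight = 1679/3143 = 0.5342; cost = 17.064%.
Debt: weight = 1464/3143 = 0.4658; after-tax cost = 3.95% × (1 − 23%) = 3.0415%.
WACC = 0.5342 × 17.0640% + 0.4658 × 3.0415% = 10.5324%.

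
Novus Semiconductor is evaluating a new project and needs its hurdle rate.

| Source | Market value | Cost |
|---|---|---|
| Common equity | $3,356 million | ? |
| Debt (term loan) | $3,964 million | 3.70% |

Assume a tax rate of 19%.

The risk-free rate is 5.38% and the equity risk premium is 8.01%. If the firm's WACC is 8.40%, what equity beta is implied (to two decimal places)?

Total capital V = 3356 + 3964 = 7320.
Equity weight = 3356/7320 = 0.4585.
Term loan weight = 3964/7320 = 0.5415.
Debt contribution = 0.5415 × 3.7% × (1 − 19%) = 1.6230%.
Required equity contribution = 8.4% − 1.6230% = 6.7770%  ⇒  Re = 14.7819%.
CAPM: 14.7819% = 5.38% + β × 8.01%  ⇒  β = 1.1738.

1.17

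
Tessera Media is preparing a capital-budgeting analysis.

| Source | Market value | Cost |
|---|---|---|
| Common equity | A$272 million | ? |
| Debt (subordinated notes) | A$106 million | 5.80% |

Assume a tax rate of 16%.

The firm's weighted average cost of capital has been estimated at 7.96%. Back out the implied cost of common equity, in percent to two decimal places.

Total capital V = 272 + 106 = 378.
Equity weight = 272/378 = 0.7196.
Subordinated notes weight = 106/378 = 0.2804.
Debt contribution = 0.2804 × 5.8% × (1 − 16%) = 1.3662%.
Required equity contribution = 7.96% − 1.3662% = 6.5938%.
Re = 6.5938% / 0.7196 = 9.1634%.

9.16%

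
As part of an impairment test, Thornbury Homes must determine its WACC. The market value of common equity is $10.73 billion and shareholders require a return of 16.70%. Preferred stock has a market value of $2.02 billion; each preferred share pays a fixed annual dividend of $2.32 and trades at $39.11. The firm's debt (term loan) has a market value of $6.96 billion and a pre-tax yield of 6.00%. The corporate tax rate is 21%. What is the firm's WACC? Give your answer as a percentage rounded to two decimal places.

Cost of preferred: Rp = 2.32 / 39.11 = 5.9320%.
Total capital V = 10.73 + 2.02 + 6.96 = 19.71.
Equity: weight = 10.73/19.71 = 0.5444; cost = 16.7%.
Preferred: weight = 2.02/19.71 = 0.1025; cost = 5.932%.
Term loan: weight = 6.96/19.71 = 0.3531; after-tax cost = 6% × (1 − 21%) = 4.7400%.
WACC = 0.5444 × 16.7000% + 0.1025 × 5.9320% + 0.3531 × 4.7400% = 11.3731%.

11.37%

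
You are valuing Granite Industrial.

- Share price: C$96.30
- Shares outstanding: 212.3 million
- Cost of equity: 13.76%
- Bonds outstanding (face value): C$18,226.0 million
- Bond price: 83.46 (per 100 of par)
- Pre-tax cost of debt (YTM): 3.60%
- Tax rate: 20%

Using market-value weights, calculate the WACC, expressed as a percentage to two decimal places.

9.12%

Market value of equity E = 96.3 × 212.3m = 20444.49m. Market value of debt D = 18226m × 83.46/100 = 15211.4196m.
Total capital V = 20444.49 + 15211.4196 = 35655.9096.
Equity: weight = 20444.49/35655.9096 = 0.5734; cost = 13.76%.
Bonds outstanding: weight = 15211.4196/35655.9096 = 0.4266; after-tax cost = 3.6% × (1 − 20%) = 2.8800%.
WACC = 0.5734 × 13.7600% + 0.4266 × 2.8800% = 9.1184%.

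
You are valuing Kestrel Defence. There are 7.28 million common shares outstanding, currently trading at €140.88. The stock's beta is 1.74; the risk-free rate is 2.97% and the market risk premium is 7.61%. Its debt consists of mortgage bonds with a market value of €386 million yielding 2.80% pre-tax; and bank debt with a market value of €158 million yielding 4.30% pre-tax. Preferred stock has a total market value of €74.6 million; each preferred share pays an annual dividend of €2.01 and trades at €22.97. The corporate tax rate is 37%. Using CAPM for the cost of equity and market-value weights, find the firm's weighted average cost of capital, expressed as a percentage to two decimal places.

Cost of equity via CAPM: Re = 2.97% + 1.74 × 7.61% = 16.2114%.
Cost of preferred: Rp = 2.01 / 22.97 = 8.7505%.
Market value of equity E = 140.88 × 7.28m = 1025.6064m.
Total capital V = 1025.6064 + 74.6 + 386 + 158 = 1644.2064.
Equity: weight = 1025.6064/1644.2064 = 0.6238; cost = 16.2114%.
Preferred: weight = 74.6/1644.2064 = 0.0454; cost = 8.7505%.
Mortgage bonds: weight = 386/1644.2064 = 0.2348; after-tax cost = 2.8% × (1 − 37%) = 1.7640%.
Bank debt: weight = 158/1644.2064 = 0.0961; after-tax cost = 4.3% × (1 − 37%) = 2.7090%.
WACC = 0.6238 × 16.2114% + 0.0454 × 8.7505% + 0.2348 × 1.7640% + 0.0961 × 2.7090% = 11.1836%.

11.18%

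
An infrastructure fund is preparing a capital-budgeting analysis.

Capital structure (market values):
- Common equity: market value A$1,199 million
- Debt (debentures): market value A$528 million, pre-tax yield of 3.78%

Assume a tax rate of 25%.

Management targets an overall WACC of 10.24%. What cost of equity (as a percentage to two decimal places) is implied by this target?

13.50%

Total capital V = 1199 + 528 = 1727.
Equity weight = 1199/1727 = 0.6943.
Debentures weight = 528/1727 = 0.3057.
Debt contribution = 0.3057 × 3.78% × (1 − 25%) = 0.8668%.
Required equity contribution = 10.24% − 0.8668% = 9.3732%.
Re = 9.3732% / 0.6943 = 13.5009%.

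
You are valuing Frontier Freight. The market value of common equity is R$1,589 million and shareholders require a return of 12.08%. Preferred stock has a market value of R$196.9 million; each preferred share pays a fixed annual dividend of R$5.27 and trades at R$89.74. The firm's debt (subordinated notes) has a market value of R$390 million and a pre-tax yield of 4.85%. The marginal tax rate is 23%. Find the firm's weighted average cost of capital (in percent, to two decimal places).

Cost of preferred: Rp = 5.27 / 89.74 = 5.8725%.
Total capital V = 1589 + 196.9 + 390 = 2175.9.
Equity: weight = 1589/2175.9 = 0.7303; cost = 12.08%.
Preferred: weight = 196.9/2175.9 = 0.0905; cost = 5.8725%.
Subordinated notes: weight = 390/2175.9 = 0.1792; after-tax cost = 4.85% × (1 − 23%) = 3.7345%.
WACC = 0.7303 × 12.0800% + 0.0905 × 5.8725% + 0.1792 × 3.7345% = 10.0225%.

10.02%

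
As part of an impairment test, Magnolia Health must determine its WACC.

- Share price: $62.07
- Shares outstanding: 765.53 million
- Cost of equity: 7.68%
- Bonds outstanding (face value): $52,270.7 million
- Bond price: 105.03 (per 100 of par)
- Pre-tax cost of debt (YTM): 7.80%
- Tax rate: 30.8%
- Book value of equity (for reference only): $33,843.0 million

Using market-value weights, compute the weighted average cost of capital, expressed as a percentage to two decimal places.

6.46%

Market value of equity E = 62.07 × 765.53m = 47516.4471m. Market value of debt D = 52270.7m × 105.03/100 = 54899.91621m.
Total capital V = 47516.4471 + 54899.91621 = 102416.36331.
Equity: weight = 47516.4471/102416.36331 = 0.4640; cost = 7.68%.
Bonds outstanding: weight = 54899.91621/102416.36331 = 0.5360; after-tax cost = 7.8% × (1 − 30.8%) = 5.3976%.
WACC = 0.4640 × 7.6800% + 0.5360 × 5.3976% = 6.4565%.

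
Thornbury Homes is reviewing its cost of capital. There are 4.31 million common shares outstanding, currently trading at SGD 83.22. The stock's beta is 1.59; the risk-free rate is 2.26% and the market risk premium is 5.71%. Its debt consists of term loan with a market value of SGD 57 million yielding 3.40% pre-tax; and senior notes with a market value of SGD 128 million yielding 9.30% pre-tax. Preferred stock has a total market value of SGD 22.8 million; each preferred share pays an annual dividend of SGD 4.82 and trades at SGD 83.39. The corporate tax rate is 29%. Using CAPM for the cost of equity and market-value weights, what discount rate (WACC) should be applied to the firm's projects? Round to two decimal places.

9.15%

Cost of equity via CAPM: Re = 2.26% + 1.59 × 5.71% = 11.3389%.
Cost of preferred: Rp = 4.82 / 83.39 = 5.7801%.
Market value of equity E = 83.22 × 4.31m = 358.6782m.
Total capital V = 358.6782 + 22.8 + 57 + 128 = 566.4782.
Equity: weight = 358.6782/566.4782 = 0.6332; cost = 11.3389%.
Preferred: weight = 22.8/566.4782 = 0.0402; cost = 5.7801%.
Term loan: weight = 57/566.4782 = 0.1006; after-tax cost = 3.4% × (1 − 29%) = 2.4140%.
Senior notes: weight = 128/566.4782 = 0.2260; after-tax cost = 9.3% × (1 − 29%) = 6.6030%.
WACC = 0.6332 × 11.3389% + 0.0402 × 5.7801% + 0.1006 × 2.4140% + 0.2260 × 6.6030% = 9.1470%.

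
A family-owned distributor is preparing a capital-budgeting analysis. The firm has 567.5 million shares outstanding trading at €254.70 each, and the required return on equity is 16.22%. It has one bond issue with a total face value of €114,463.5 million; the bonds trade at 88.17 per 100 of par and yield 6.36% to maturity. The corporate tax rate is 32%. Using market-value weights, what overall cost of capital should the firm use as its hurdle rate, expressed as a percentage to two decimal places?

Market value of equity E = 254.7 × 567.5m = 144542.25m. Market value of debt D = 114463.5m × 88.17/100 = 100922.46795m.
Total capital V = 144542.25 + 100922.46795 = 245464.71795.
Equity: weight = 144542.25/245464.71795 = 0.5889; cost = 16.22%.
Bonds outstanding: weight = 100922.46795/245464.71795 = 0.4111; after-tax cost = 6.36% × (1 − 32%) = 4.3248%.
WACC = 0.5889 × 16.2200% + 0.4111 × 4.3248% = 11.3293%.

11.33%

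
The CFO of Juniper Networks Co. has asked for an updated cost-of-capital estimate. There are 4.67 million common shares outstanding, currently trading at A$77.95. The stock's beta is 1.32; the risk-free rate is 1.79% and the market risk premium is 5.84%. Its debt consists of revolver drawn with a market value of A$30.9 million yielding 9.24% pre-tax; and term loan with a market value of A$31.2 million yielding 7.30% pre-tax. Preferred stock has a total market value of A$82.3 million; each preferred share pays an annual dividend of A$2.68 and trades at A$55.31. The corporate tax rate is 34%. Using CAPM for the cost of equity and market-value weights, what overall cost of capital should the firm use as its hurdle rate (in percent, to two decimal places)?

Cost of equity via CAPM: Re = 1.79% + 1.32 × 5.84% = 9.4988%.
Cost of preferred: Rp = 2.68 / 55.31 = 4.8454%.
Market value of equity E = 77.95 × 4.67m = 364.0265m.
Total capital V = 364.0265 + 82.3 + 30.9 + 31.2 = 508.4265.
Equity: weight = 364.0265/508.4265 = 0.7160; cost = 9.4988%.
Preferred: weight = 82.3/508.4265 = 0.1619; cost = 4.8454%.
Revolver drawn: weight = 30.9/508.4265 = 0.0608; after-tax cost = 9.24% × (1 − 34%) = 6.0984%.
Term loan: weight = 31.2/508.4265 = 0.0614; after-tax cost = 7.3% × (1 − 34%) = 4.8180%.
WACC = 0.7160 × 9.4988% + 0.1619 × 4.8454% + 0.0608 × 6.0984% + 0.0614 × 4.8180% = 8.2516%.

8.25%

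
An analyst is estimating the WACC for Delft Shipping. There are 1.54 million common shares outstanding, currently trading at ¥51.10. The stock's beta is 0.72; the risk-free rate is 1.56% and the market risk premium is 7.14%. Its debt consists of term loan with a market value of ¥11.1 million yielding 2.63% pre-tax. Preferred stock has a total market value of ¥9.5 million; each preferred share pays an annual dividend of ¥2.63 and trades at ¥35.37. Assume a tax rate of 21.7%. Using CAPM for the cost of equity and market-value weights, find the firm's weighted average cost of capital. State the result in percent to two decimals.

Cost of equity via CAPM: Re = 1.56% + 0.72 × 7.14% = 6.7008%.
Cost of preferred: Rp = 2.63 / 35.37 = 7.4357%.
Market value of equity E = 51.1 × 1.54m = 78.694m.
Total capital V = 78.694 + 9.5 + 11.1 = 99.294.
Equity: weight = 78.694/99.294 = 0.7925; cost = 6.7008%.
Preferred: weight = 9.5/99.294 = 0.0957; cost = 7.4357%.
Term loan: weight = 11.1/99.294 = 0.1118; after-tax cost = 2.63% × (1 − 21.7%) = 2.0593%.
WACC = 0.7925 × 6.7008% + 0.0957 × 7.4357% + 0.1118 × 2.0593% = 6.2522%.

6.25%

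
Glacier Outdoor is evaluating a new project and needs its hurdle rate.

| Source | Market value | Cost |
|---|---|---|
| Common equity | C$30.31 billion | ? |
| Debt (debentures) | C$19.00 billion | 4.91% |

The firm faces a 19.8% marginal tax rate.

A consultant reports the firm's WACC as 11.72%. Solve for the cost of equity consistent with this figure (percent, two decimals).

Total capital V = 30.31 + 19 = 49.31.
Equity weight = 30.31/49.31 = 0.6147.
Debentures weight = 19/49.31 = 0.3853.
Debt contribution = 0.3853 × 4.91% × (1 − 19.8%) = 1.5173%.
Required equity contribution = 11.72% − 1.5173% = 10.2027%.
Re = 10.2027% / 0.6147 = 16.5983%.

16.60%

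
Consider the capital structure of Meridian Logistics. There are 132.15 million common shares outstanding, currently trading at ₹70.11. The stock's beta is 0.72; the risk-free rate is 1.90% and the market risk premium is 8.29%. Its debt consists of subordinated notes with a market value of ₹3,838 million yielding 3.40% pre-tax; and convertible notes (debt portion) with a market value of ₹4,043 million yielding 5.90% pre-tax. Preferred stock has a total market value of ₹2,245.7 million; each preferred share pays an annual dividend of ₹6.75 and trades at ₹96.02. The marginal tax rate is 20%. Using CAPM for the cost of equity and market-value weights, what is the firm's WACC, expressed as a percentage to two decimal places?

Cost of equity via CAPM: Re = 1.9% + 0.72 × 8.29% = 7.8688%.
Cost of preferred: Rp = 6.75 / 96.02 = 7.0298%.
Market value of equity E = 70.11 × 132.15m = 9265.0365m.
Total capital V = 9265.0365 + 2245.7 + 3838 + 4043 = 19391.7365.
Equity: weight = 9265.0365/19391.7365 = 0.4778; cost = 7.8688%.
Preferred: weight = 2245.7/19391.7365 = 0.1158; cost = 7.0298%.
Subordinated notes: weight = 3838/19391.7365 = 0.1979; after-tax cost = 3.4% × (1 − 20%) = 2.7200%.
Convertible notes (debt portion): weight = 4043/19391.7365 = 0.2085; after-tax cost = 5.9% × (1 − 20%) = 4.7200%.
WACC = 0.4778 × 7.8688% + 0.1158 × 7.0298% + 0.1979 × 2.7200% + 0.2085 × 4.7200% = 6.0961%.

6.10%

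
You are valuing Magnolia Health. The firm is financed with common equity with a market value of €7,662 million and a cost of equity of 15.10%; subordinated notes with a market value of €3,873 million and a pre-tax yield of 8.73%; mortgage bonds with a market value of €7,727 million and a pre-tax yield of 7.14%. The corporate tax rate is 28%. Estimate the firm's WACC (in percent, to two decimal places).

Total capital V = 7662 + 3873 + 7727 = 19262.
Equity: weight = 7662/19262 = 0.3978; cost = 15.1%.
Subordinated notes: weight = 3873/19262 = 0.2011; after-tax cost = 8.73% × (1 − 28%) = 6.2856%.
Mortgage bonds: weight = 7727/19262 = 0.4012; after-tax cost = 7.14% × (1 − 28%) = 5.1408%.
WACC = 0.3978 × 15.1000% + 0.2011 × 6.2856% + 0.4012 × 5.1408% = 9.3325%.

9.33%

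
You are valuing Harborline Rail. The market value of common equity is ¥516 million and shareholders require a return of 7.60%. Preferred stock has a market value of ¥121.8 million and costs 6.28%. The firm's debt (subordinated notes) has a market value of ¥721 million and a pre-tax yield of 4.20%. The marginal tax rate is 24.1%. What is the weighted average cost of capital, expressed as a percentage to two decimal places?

5.14%

Total capital V = 516 + 121.8 + 721 = 1358.8.
Equity: weight = 516/1358.8 = 0.3797; cost = 7.6%.
Preferred: weight = 121.8/1358.8 = 0.0896; cost = 6.28%.
Subordinated notes: weight = 721/1358.8 = 0.5306; after-tax cost = 4.2% × (1 − 24.1%) = 3.1878%.
WACC = 0.3797 × 7.6000% + 0.0896 × 6.2800% + 0.5306 × 3.1878% = 5.1405%.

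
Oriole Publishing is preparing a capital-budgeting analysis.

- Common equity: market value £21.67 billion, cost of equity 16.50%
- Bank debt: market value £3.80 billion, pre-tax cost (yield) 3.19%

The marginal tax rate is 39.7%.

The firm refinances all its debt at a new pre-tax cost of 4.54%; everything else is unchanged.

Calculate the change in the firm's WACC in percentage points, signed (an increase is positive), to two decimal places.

Current WACC:
Total capital V = 21.67 + 3.8 = 25.47.
Equity: weight = 21.67/25.47 = 0.8508; cost = 16.5%.
Bank debt: weight = 3.8/25.47 = 0.1492; after-tax cost = 3.19% × (1 − 39.7%) = 1.9236%.
WACC = 0.8508 × 16.5000% + 0.1492 × 1.9236% = 14.3253%.
After the change:
Total capital V = 21.67 + 3.8 = 25.47.
Equity: weight = 21.67/25.47 = 0.8508; cost = 16.5%.
Bank debt: weight = 3.8/25.47 = 0.1492; after-tax cost = 4.54% × (1 − 39.7%) = 2.7376%.
WACC = 0.8508 × 16.5000% + 0.1492 × 2.7376% = 14.4467%.
Change in WACC = 14.4467% − 14.3253% = 0.1215 pp.

+0.12 pp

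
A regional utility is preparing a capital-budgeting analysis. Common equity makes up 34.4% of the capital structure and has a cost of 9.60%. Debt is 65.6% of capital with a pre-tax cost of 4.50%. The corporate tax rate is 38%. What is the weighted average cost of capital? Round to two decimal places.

After-tax cost of debt = 4.5% × (1 − 38%) = 2.7900%.
WACC = 0.344 × 9.6000% + 0.656 × 2.7900% = 5.1326%.

5.13%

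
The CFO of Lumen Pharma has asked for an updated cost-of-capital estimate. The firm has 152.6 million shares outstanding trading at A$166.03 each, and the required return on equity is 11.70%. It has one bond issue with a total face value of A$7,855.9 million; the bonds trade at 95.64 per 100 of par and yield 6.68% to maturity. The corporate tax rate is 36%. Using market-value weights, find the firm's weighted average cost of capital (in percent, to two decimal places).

Market value of equity E = 166.03 × 152.6m = 25336.178m. Market value of debt D = 7855.9m × 95.64/100 = 7513.38276m.
Total capital V = 25336.178 + 7513.38276 = 32849.56076.
Equity: weight = 25336.178/32849.56076 = 0.7713; cost = 11.7%.
Bonds outstanding: weight = 7513.38276/32849.56076 = 0.2287; after-tax cost = 6.68% × (1 − 36%) = 4.2752%.
WACC = 0.7713 × 11.7000% + 0.2287 × 4.2752% = 10.0018%.

10.00%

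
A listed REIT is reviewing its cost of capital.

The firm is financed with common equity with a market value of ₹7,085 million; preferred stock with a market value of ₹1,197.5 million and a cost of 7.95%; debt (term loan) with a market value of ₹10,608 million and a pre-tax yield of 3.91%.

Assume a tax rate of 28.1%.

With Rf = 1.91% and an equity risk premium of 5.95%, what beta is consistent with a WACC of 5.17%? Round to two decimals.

Total capital V = 7085 + 1197.5 + 10608 = 18890.5.
Equity weight = 7085/18890.5 = 0.3751.
Preferred weight = 1197.5/18890.5 = 0.0634.
Term loan weight = 10608/18890.5 = 0.5616.
Debt contribution = 0.5616 × 3.91% × (1 − 28.1%) = 1.5787%.
Preferred contribution = 0.0634 × 7.95% = 0.5040%.
Required equity contribution = 5.17% − 2.0826% = 3.0874%  ⇒  Re = 8.2317%.
CAPM: 8.2317% = 1.91% + β × 5.95%  ⇒  β = 1.0625.

1.06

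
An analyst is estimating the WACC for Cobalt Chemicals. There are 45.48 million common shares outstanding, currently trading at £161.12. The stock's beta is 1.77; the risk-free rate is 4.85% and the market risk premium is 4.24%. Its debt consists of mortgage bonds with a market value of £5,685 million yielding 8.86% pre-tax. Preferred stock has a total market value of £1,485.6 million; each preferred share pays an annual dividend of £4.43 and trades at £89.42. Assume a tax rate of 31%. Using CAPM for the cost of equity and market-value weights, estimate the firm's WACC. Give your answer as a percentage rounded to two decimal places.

9.15%

Cost of equity via CAPM: Re = 4.85% + 1.77 × 4.24% = 12.3548%.
Cost of preferred: Rp = 4.43 / 89.42 = 4.9541%.
Market value of equity E = 161.12 × 45.48m = 7327.7376m.
Total capital V = 7327.7376 + 1485.6 + 5685 = 14498.3376.
Equity: weight = 7327.7376/14498.3376 = 0.5054; cost = 12.3548%.
Preferred: weight = 1485.6/14498.3376 = 0.1025; cost = 4.9541%.
Mortgage bonds: weight = 5685/14498.3376 = 0.3921; after-tax cost = 8.86% × (1 − 31%) = 6.1134%.
WACC = 0.5054 × 12.3548% + 0.1025 × 4.9541% + 0.3921 × 6.1134% = 9.1491%.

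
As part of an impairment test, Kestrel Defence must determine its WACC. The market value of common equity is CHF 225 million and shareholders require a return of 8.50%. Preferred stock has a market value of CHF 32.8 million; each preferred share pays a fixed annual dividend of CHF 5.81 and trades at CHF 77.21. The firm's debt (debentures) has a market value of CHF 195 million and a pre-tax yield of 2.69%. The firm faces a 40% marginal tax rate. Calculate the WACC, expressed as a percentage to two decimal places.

5.46%

Cost of preferred: Rp = 5.81 / 77.21 = 7.5249%.
Total capital V = 225 + 32.8 + 195 = 452.8.
Equity: weight = 225/452.8 = 0.4969; cost = 8.5%.
Preferred: weight = 32.8/452.8 = 0.0724; cost = 7.5249%.
Debentures: weight = 195/452.8 = 0.4307; after-tax cost = 2.69% × (1 − 40%) = 1.6140%.
WACC = 0.4969 × 8.5000% + 0.0724 × 7.5249% + 0.4307 × 1.6140% = 5.4639%.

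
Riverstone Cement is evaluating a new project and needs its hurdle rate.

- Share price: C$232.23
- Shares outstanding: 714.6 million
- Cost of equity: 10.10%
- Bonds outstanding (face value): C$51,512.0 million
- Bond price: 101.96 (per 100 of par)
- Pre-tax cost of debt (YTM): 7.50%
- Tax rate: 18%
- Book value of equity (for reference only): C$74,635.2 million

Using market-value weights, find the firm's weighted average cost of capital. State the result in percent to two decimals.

Market value of equity E = 232.23 × 714.6m = 165951.558m. Market value of debt D = 51512m × 101.96/100 = 52521.6352m.
Total capital V = 165951.558 + 52521.6352 = 218473.1932.
Equity: weight = 165951.558/218473.1932 = 0.7596; cost = 10.1%.
Bonds outstanding: weight = 52521.6352/218473.1932 = 0.2404; after-tax cost = 7.5% × (1 − 18%) = 6.1500%.
WACC = 0.7596 × 10.1000% + 0.2404 × 6.1500% = 9.1504%.

9.15%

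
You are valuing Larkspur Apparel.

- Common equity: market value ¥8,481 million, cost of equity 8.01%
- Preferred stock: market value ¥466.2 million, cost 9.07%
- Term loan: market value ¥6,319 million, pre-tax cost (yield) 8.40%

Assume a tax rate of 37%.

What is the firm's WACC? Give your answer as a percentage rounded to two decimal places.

6.92%

Total capital V = 8481 + 466.2 + 6319 = 15266.2.
Equity: weight = 8481/15266.2 = 0.5555; cost = 8.01%.
Preferred: weight = 466.2/15266.2 = 0.0305; cost = 9.07%.
Term loan: weight = 6319/15266.2 = 0.4139; after-tax cost = 8.4% × (1 − 37%) = 5.2920%.
WACC = 0.5555 × 8.0100% + 0.0305 × 9.0700% + 0.4139 × 5.2920% = 6.9173%.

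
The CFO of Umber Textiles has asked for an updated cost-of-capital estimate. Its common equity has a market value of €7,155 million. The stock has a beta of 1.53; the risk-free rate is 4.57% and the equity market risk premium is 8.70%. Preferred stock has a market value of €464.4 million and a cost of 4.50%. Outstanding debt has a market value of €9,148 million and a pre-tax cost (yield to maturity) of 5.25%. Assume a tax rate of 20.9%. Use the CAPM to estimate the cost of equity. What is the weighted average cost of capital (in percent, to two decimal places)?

10.02%

Cost of equity via CAPM: Re = 4.57% + 1.53 × 8.7% = 17.8810%.
Total capital V = 7155 + 464.4 + 9148 = 16767.4.
Equity: weight = 7155/16767.4 = 0.4267; cost = 17.881%.
Preferred: weight = 464.4/16767.4 = 0.0277; cost = 4.5%.
Debt: weight = 9148/16767.4 = 0.5456; after-tax cost = 5.25% × (1 − 20.9%) = 4.1528%.
WACC = 0.4267 × 17.8810% + 0.0277 × 4.5000% + 0.5456 × 4.1528% = 10.0205%.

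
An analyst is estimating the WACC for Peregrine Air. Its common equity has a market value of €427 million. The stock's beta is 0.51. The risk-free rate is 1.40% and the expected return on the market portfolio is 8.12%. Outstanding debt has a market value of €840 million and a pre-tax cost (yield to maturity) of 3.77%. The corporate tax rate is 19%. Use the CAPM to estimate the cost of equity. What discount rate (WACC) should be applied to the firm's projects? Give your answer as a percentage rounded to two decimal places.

3.65%

Market risk premium = 8.12% − 1.4% = 6.72%.
Cost of equity via CAPM: Re = 1.4% + 0.51 × 6.72% = 4.8272%.
Total capital V = 427 + 840 = 1267.
Equity: weight = 427/1267 = 0.3370; cost = 4.8272%.
Debt: weight = 840/1267 = 0.6630; after-tax cost = 3.77% × (1 − 19%) = 3.0537%.
WACC = 0.3370 × 4.8272% + 0.6630 × 3.0537% = 3.6514%.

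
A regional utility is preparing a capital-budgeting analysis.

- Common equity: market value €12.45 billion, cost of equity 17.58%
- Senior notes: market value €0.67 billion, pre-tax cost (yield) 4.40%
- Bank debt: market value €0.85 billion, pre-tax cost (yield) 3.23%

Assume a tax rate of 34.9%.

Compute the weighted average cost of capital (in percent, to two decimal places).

Total capital V = 12.45 + 0.67 + 0.85 = 13.97.
Equity: weight = 12.45/13.97 = 0.8912; cost = 17.58%.
Senior notes: weight = 0.67/13.97 = 0.0480; after-tax cost = 4.4% × (1 − 34.9%) = 2.8644%.
Bank debt: weight = 0.85/13.97 = 0.0608; after-tax cost = 3.23% × (1 − 34.9%) = 2.1027%.
WACC = 0.8912 × 17.5800% + 0.0480 × 2.8644% + 0.0608 × 2.1027% = 15.9325%.

15.93%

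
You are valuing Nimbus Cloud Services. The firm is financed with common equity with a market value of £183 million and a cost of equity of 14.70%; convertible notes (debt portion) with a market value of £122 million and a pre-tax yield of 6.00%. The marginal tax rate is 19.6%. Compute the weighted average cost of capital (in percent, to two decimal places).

10.75%

Total capital V = 183 + 122 = 305.
Equity: weight = 183/305 = 0.6000; cost = 14.7%.
Convertible notes (debt portion): weight = 122/305 = 0.4000; after-tax cost = 6% × (1 − 19.6%) = 4.8240%.
WACC = 0.6000 × 14.7000% + 0.4000 × 4.8240% = 10.7496%.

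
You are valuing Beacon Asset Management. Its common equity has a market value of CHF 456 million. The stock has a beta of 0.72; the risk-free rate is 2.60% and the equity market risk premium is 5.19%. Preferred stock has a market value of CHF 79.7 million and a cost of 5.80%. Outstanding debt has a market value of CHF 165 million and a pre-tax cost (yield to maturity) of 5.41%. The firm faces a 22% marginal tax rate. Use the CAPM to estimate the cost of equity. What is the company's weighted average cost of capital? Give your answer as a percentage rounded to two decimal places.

5.78%

Cost of equity via CAPM: Re = 2.6% + 0.72 × 5.19% = 6.3368%.
Total capital V = 456 + 79.7 + 165 = 700.7.
Equity: weight = 456/700.7 = 0.6508; cost = 6.3368%.
Preferred: weight = 79.7/700.7 = 0.1137; cost = 5.8%.
Debt: weight = 165/700.7 = 0.2355; after-tax cost = 5.41% × (1 − 22%) = 4.2198%.
WACC = 0.6508 × 6.3368% + 0.1137 × 5.8000% + 0.2355 × 4.2198% = 5.7772%.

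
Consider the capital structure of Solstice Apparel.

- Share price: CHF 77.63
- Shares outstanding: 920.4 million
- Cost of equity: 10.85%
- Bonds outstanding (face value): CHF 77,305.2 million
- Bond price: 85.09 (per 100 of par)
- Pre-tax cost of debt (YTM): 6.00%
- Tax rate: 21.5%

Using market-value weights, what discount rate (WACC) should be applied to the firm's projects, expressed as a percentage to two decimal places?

7.91%

Market value of equity E = 77.63 × 920.4m = 71450.652m. Market value of debt D = 77305.2m × 85.09/100 = 65778.99468m.
Total capital V = 71450.652 + 65778.99468 = 137229.64668.
Equity: weight = 71450.652/137229.64668 = 0.5207; cost = 10.85%.
Bonds outstanding: weight = 65778.99468/137229.64668 = 0.4793; after-tax cost = 6% × (1 − 21.5%) = 4.7100%.
WACC = 0.5207 × 10.8500% + 0.4793 × 4.7100% = 7.9069%.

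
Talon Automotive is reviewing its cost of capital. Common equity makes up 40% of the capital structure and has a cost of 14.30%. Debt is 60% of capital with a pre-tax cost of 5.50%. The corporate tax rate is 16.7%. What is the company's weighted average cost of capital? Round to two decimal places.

8.47%

After-tax cost of debt = 5.5% × (1 − 16.7%) = 4.5815%.
WACC = 0.400 × 14.3000% + 0.600 × 4.5815% = 8.4689%.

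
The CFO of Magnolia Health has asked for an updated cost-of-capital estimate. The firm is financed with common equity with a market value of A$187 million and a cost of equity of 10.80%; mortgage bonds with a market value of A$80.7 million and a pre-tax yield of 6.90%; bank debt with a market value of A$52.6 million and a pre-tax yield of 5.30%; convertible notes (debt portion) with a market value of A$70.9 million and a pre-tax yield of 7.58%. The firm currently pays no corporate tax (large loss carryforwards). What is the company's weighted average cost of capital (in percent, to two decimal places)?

Total capital V = 187 + 80.7 + 52.6 + 70.9 = 391.2.
Equity: weight = 187/391.2 = 0.4780; cost = 10.8%.
Mortgage bonds: weight = 80.7/391.2 = 0.2063; after-tax cost = 6.9% × (1 − 0%) = 6.9000%.
Bank debt: weight = 52.6/391.2 = 0.1345; after-tax cost = 5.3% × (1 − 0%) = 5.3000%.
Convertible notes (debt portion): weight = 70.9/391.2 = 0.1812; after-tax cost = 7.58% × (1 − 0%) = 7.5800%.
WACC = 0.4780 × 10.8000% + 0.2063 × 6.9000% + 0.1345 × 5.3000% + 0.1812 × 7.5800% = 8.6724%.

8.67%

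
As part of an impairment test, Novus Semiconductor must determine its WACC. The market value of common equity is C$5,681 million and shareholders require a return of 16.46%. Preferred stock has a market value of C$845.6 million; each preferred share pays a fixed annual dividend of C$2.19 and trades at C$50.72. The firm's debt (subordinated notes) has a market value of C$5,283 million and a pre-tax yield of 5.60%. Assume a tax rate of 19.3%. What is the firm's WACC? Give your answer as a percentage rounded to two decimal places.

Cost of preferred: Rp = 2.19 / 50.72 = 4.3178%.
Total capital V = 5681 + 845.6 + 5283 = 11809.6.
Equity: weight = 5681/11809.6 = 0.4810; cost = 16.46%.
Preferred: weight = 845.6/11809.6 = 0.0716; cost = 4.3178%.
Subordinated notes: weight = 5283/11809.6 = 0.4473; after-tax cost = 5.6% × (1 − 19.3%) = 4.5192%.
WACC = 0.4810 × 16.4600% + 0.0716 × 4.3178% + 0.4473 × 4.5192% = 10.2489%.

10.25%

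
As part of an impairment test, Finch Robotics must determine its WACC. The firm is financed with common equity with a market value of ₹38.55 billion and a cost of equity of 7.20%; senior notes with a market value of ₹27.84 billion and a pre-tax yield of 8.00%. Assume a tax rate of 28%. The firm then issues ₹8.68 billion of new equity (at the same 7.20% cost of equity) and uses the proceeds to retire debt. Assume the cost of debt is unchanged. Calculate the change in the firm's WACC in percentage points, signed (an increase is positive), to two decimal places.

Current WACC:
Total capital V = 38.55 + 27.84 = 66.39.
Equity: weight = 38.55/66.39 = 0.5807; cost = 7.2%.
Senior notes: weight = 27.84/66.39 = 0.4193; after-tax cost = 8% × (1 − 28%) = 5.7600%.
WACC = 0.5807 × 7.2000% + 0.4193 × 5.7600% = 6.5962%.
After the change:
Total capital V = 47.23 + 19.16 = 66.39.
Equity: weight = 47.23/66.39 = 0.7114; cost = 7.2%.
Senior notes: weight = 19.16/66.39 = 0.2886; after-tax cost = 8% × (1 − 28%) = 5.7600%.
WACC = 0.7114 × 7.2000% + 0.2886 × 5.7600% = 6.7844%.
Change in WACC = 6.7844% − 6.5962% = 0.1883 pp.

+0.19 pp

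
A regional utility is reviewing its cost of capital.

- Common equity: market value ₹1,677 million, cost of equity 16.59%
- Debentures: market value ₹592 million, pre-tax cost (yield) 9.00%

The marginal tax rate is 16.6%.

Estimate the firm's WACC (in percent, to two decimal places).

Total capital V = 1677 + 592 = 2269.
Equity: weight = 1677/2269 = 0.7391; cost = 16.59%.
Debentures: weight = 592/2269 = 0.2609; after-tax cost = 9% × (1 − 16.6%) = 7.5060%.
WACC = 0.7391 × 16.5900% + 0.2609 × 7.5060% = 14.2199%.

14.22%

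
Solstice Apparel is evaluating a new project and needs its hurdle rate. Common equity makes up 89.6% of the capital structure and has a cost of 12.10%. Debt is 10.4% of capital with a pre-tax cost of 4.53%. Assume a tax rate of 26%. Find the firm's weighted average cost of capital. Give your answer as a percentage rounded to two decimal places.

After-tax cost of debt = 4.53% × (1 − 26%) = 3.3522%.
WACC = 0.896 × 12.1000% + 0.104 × 3.3522% = 11.1902%.

11.19%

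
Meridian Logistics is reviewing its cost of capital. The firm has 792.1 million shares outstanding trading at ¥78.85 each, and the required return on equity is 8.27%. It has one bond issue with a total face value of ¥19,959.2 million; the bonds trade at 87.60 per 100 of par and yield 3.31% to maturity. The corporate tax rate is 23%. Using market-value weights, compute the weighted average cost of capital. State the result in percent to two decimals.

Market value of equity E = 78.85 × 792.1m = 62457.085m. Market value of debt D = 19959.2m × 87.6/100 = 17484.2592m.
Total capital V = 62457.085 + 17484.2592 = 79941.3442.
Equity: weight = 62457.085/79941.3442 = 0.7813; cost = 8.27%.
Bonds outstanding: weight = 17484.2592/79941.3442 = 0.2187; after-tax cost = 3.31% × (1 − 23%) = 2.5487%.
WACC = 0.7813 × 8.2700% + 0.2187 × 2.5487% = 7.0187%.

7.02%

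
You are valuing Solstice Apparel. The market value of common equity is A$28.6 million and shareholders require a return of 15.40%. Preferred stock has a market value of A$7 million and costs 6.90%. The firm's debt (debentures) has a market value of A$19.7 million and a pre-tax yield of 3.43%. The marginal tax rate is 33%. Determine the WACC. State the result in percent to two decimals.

9.66%

Total capital V = 28.6 + 7 + 19.7 = 55.3.
Equity: weight = 28.6/55.3 = 0.5172; cost = 15.4%.
Preferred: weight = 7/55.3 = 0.1266; cost = 6.9%.
Debentures: weight = 19.7/55.3 = 0.3562; after-tax cost = 3.43% × (1 − 33%) = 2.2981%.
WACC = 0.5172 × 15.4000% + 0.1266 × 6.9000% + 0.3562 × 2.2981% = 9.6566%.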